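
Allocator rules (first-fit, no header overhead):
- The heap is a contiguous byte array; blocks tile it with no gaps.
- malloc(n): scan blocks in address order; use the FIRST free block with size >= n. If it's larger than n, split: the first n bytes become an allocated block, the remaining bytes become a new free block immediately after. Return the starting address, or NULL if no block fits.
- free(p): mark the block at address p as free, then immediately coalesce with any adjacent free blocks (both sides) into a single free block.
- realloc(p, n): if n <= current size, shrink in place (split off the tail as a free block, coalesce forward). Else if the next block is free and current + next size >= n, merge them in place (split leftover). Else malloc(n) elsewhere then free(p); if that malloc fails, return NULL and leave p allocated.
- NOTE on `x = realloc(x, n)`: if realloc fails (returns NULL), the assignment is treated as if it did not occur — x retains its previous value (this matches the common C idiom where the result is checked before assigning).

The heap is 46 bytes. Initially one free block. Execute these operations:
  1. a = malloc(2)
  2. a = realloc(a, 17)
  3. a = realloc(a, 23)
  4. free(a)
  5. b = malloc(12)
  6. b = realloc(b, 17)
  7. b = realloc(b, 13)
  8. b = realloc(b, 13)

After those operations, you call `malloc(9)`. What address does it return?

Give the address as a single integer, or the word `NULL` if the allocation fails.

Op 1: a = malloc(2) -> a = 0; heap: [0-1 ALLOC][2-45 FREE]
Op 2: a = realloc(a, 17) -> a = 0; heap: [0-16 ALLOC][17-45 FREE]
Op 3: a = realloc(a, 23) -> a = 0; heap: [0-22 ALLOC][23-45 FREE]
Op 4: free(a) -> (freed a); heap: [0-45 FREE]
Op 5: b = malloc(12) -> b = 0; heap: [0-11 ALLOC][12-45 FREE]
Op 6: b = realloc(b, 17) -> b = 0; heap: [0-16 ALLOC][17-45 FREE]
Op 7: b = realloc(b, 13) -> b = 0; heap: [0-12 ALLOC][13-45 FREE]
Op 8: b = realloc(b, 13) -> b = 0; heap: [0-12 ALLOC][13-45 FREE]
malloc(9): first-fit scan over [0-12 ALLOC][13-45 FREE] -> 13

Answer: 13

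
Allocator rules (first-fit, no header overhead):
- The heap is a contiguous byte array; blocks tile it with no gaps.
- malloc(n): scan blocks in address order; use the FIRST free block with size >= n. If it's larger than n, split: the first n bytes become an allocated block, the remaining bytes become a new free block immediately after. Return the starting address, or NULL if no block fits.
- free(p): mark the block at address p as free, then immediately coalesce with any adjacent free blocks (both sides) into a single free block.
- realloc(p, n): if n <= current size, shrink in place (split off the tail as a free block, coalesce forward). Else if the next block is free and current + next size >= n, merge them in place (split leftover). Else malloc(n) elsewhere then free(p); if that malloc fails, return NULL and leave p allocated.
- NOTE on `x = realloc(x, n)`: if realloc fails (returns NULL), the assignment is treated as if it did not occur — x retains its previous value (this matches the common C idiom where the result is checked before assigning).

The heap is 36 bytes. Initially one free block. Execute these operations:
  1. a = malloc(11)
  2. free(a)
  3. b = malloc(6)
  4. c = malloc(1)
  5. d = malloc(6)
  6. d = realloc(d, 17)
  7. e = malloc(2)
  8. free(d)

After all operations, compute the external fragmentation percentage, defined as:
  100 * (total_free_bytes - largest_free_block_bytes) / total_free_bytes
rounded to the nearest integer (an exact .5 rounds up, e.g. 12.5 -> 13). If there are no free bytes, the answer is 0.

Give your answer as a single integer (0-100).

Op 1: a = malloc(11) -> a = 0; heap: [0-10 ALLOC][11-35 FREE]
Op 2: free(a) -> (freed a); heap: [0-35 FREE]
Op 3: b = malloc(6) -> b = 0; heap: [0-5 ALLOC][6-35 FREE]
Op 4: c = malloc(1) -> c = 6; heap: [0-5 ALLOC][6-6 ALLOC][7-35 FREE]
Op 5: d = malloc(6) -> d = 7; heap: [0-5 ALLOC][6-6 ALLOC][7-12 ALLOC][13-35 FREE]
Op 6: d = realloc(d, 17) -> d = 7; heap: [0-5 ALLOC][6-6 ALLOC][7-23 ALLOC][24-35 FREE]
Op 7: e = malloc(2) -> e = 24; heap: [0-5 ALLOC][6-6 ALLOC][7-23 ALLOC][24-25 ALLOC][26-35 FREE]
Op 8: free(d) -> (freed d); heap: [0-5 ALLOC][6-6 ALLOC][7-23 FREE][24-25 ALLOC][26-35 FREE]
Free blocks: [17 10] total_free=27 largest=17 -> 100*(27-17)/27 = 1000/27 ≈ 37.037 -> rounds to 37

Answer: 37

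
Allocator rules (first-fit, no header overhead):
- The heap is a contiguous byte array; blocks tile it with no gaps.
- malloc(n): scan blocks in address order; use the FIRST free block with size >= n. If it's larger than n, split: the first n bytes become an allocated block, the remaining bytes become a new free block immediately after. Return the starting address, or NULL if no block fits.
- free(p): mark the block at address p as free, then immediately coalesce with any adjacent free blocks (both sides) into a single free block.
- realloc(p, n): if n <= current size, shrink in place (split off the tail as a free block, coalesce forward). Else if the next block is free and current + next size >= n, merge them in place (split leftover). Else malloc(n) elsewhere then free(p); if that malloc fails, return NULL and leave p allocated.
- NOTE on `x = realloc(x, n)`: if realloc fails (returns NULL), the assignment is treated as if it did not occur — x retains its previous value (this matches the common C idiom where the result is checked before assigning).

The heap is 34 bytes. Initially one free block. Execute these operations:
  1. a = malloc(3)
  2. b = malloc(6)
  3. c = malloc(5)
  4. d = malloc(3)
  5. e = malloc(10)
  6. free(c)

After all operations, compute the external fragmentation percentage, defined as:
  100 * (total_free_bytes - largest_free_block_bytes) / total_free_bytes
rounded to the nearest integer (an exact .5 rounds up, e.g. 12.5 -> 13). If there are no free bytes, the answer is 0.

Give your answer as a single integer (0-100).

Answer: 42

Derivation:
Op 1: a = malloc(3) -> a = 0; heap: [0-2 ALLOC][3-33 FREE]
Op 2: b = malloc(6) -> b = 3; heap: [0-2 ALLOC][3-8 ALLOC][9-33 FREE]
Op 3: c = malloc(5) -> c = 9; heap: [0-2 ALLOC][3-8 ALLOC][9-13 ALLOC][14-33 FREE]
Op 4: d = malloc(3) -> d = 14; heap: [0-2 ALLOC][3-8 ALLOC][9-13 ALLOC][14-16 ALLOC][17-33 FREE]
Op 5: e = malloc(10) -> e = 17; heap: [0-2 ALLOC][3-8 ALLOC][9-13 ALLOC][14-16 ALLOC][17-26 ALLOC][27-33 FREE]
Op 6: free(c) -> (freed c); heap: [0-2 ALLOC][3-8 ALLOC][9-13 FREE][14-16 ALLOC][17-26 ALLOC][27-33 FREE]
Free blocks: [5 7] total_free=12 largest=7 -> 100*(12-7)/12 = 500/12 ≈ 41.667 -> rounds to 42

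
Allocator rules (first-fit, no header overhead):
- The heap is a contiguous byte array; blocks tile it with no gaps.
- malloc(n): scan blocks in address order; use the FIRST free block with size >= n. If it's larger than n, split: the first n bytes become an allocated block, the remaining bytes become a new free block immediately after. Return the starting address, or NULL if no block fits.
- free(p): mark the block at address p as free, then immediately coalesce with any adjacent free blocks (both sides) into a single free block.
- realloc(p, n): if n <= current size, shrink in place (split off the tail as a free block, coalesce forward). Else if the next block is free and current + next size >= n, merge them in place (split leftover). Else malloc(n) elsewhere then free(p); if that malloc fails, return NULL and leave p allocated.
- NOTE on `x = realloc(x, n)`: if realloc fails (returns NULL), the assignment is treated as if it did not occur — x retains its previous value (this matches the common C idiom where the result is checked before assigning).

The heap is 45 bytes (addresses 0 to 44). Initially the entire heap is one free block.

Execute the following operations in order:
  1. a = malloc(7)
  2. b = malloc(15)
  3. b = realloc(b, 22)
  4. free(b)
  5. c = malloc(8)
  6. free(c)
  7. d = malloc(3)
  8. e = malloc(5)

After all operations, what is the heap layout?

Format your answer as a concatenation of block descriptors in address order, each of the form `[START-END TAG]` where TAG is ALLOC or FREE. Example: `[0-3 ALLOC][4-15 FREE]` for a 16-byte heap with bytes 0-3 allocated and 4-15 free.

Op 1: a = malloc(7) -> a = 0; heap: [0-6 ALLOC][7-44 FREE]
Op 2: b = malloc(15) -> b = 7; heap: [0-6 ALLOC][7-21 ALLOC][22-44 FREE]
Op 3: b = realloc(b, 22) -> b = 7; heap: [0-6 ALLOC][7-28 ALLOC][29-44 FREE]
Op 4: free(b) -> (freed b); heap: [0-6 ALLOC][7-44 FREE]
Op 5: c = malloc(8) -> c = 7; heap: [0-6 ALLOC][7-14 ALLOC][15-44 FREE]
Op 6: free(c) -> (freed c); heap: [0-6 ALLOC][7-44 FREE]
Op 7: d = malloc(3) -> d = 7; heap: [0-6 ALLOC][7-9 ALLOC][10-44 FREE]
Op 8: e = malloc(5) -> e = 10; heap: [0-6 ALLOC][7-9 ALLOC][10-14 ALLOC][15-44 FREE]

Answer: [0-6 ALLOC][7-9 ALLOC][10-14 ALLOC][15-44 FREE]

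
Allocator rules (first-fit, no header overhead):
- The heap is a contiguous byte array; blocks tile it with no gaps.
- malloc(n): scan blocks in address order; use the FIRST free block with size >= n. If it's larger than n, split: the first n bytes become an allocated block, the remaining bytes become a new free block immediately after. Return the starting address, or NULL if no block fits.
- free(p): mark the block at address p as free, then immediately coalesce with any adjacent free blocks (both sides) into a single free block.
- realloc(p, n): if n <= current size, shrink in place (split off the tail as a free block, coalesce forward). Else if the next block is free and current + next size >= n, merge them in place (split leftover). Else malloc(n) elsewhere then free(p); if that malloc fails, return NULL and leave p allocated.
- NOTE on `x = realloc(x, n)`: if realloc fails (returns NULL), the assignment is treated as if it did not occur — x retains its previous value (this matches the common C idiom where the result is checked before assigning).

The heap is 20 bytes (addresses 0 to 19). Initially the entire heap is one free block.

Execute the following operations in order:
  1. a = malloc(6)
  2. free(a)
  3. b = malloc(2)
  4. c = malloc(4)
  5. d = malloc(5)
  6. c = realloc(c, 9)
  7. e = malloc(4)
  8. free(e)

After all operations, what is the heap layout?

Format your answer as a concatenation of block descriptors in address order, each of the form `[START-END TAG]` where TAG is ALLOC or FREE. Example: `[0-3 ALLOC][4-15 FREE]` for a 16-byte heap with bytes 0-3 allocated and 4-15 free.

Answer: [0-1 ALLOC][2-5 FREE][6-10 ALLOC][11-19 ALLOC]

Derivation:
Op 1: a = malloc(6) -> a = 0; heap: [0-5 ALLOC][6-19 FREE]
Op 2: free(a) -> (freed a); heap: [0-19 FREE]
Op 3: b = malloc(2) -> b = 0; heap: [0-1 ALLOC][2-19 FREE]
Op 4: c = malloc(4) -> c = 2; heap: [0-1 ALLOC][2-5 ALLOC][6-19 FREE]
Op 5: d = malloc(5) -> d = 6; heap: [0-1 ALLOC][2-5 ALLOC][6-10 ALLOC][11-19 FREE]
Op 6: c = realloc(c, 9) -> c = 11; heap: [0-1 ALLOC][2-5 FREE][6-10 ALLOC][11-19 ALLOC]
Op 7: e = malloc(4) -> e = 2; heap: [0-1 ALLOC][2-5 ALLOC][6-10 ALLOC][11-19 ALLOC]
Op 8: free(e) -> (freed e); heap: [0-1 ALLOC][2-5 FREE][6-10 ALLOC][11-19 ALLOC]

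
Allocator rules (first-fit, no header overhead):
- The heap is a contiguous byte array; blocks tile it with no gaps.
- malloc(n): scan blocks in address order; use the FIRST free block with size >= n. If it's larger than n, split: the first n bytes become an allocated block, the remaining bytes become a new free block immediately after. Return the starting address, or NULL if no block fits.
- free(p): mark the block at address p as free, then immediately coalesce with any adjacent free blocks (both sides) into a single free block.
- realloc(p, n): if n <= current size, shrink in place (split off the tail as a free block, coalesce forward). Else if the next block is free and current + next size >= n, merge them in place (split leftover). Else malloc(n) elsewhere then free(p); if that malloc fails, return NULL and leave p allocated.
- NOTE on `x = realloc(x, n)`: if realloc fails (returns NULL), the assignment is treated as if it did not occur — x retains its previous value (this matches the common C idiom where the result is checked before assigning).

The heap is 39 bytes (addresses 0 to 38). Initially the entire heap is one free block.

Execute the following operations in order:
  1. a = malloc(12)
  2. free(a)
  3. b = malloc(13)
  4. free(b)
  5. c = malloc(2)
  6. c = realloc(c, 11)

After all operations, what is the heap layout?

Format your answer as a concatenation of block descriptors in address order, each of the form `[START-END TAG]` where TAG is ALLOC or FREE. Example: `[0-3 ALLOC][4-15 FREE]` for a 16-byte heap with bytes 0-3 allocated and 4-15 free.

Answer: [0-10 ALLOC][11-38 FREE]

Derivation:
Op 1: a = malloc(12) -> a = 0; heap: [0-11 ALLOC][12-38 FREE]
Op 2: free(a) -> (freed a); heap: [0-38 FREE]
Op 3: b = malloc(13) -> b = 0; heap: [0-12 ALLOC][13-38 FREE]
Op 4: free(b) -> (freed b); heap: [0-38 FREE]
Op 5: c = malloc(2) -> c = 0; heap: [0-1 ALLOC][2-38 FREE]
Op 6: c = realloc(c, 11) -> c = 0; heap: [0-10 ALLOC][11-38 FREE]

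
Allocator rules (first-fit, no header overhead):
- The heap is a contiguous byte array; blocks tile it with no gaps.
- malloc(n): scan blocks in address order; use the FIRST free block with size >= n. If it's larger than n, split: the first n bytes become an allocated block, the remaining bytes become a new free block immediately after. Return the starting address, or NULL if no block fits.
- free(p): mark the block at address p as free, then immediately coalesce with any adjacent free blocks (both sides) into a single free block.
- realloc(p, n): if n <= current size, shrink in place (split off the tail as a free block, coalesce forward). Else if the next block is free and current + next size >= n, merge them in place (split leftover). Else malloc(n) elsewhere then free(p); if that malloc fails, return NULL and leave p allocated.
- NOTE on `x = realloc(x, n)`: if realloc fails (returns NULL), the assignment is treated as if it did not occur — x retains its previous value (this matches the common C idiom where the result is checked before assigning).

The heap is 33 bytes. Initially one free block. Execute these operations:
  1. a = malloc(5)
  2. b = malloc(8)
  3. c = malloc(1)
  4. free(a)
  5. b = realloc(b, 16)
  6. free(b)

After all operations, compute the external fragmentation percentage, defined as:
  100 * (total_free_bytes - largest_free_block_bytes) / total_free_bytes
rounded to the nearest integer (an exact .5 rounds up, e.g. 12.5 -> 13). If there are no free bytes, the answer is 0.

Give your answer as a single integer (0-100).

Op 1: a = malloc(5) -> a = 0; heap: [0-4 ALLOC][5-32 FREE]
Op 2: b = malloc(8) -> b = 5; heap: [0-4 ALLOC][5-12 ALLOC][13-32 FREE]
Op 3: c = malloc(1) -> c = 13; heap: [0-4 ALLOC][5-12 ALLOC][13-13 ALLOC][14-32 FREE]
Op 4: free(a) -> (freed a); heap: [0-4 FREE][5-12 ALLOC][13-13 ALLOC][14-32 FREE]
Op 5: b = realloc(b, 16) -> b = 14; heap: [0-12 FREE][13-13 ALLOC][14-29 ALLOC][30-32 FREE]
Op 6: free(b) -> (freed b); heap: [0-12 FREE][13-13 ALLOC][14-32 FREE]
Free blocks: [13 19] total_free=32 largest=19 -> 100*(32-19)/32 = 1300/32 = 40.625 -> rounds to 41

Answer: 41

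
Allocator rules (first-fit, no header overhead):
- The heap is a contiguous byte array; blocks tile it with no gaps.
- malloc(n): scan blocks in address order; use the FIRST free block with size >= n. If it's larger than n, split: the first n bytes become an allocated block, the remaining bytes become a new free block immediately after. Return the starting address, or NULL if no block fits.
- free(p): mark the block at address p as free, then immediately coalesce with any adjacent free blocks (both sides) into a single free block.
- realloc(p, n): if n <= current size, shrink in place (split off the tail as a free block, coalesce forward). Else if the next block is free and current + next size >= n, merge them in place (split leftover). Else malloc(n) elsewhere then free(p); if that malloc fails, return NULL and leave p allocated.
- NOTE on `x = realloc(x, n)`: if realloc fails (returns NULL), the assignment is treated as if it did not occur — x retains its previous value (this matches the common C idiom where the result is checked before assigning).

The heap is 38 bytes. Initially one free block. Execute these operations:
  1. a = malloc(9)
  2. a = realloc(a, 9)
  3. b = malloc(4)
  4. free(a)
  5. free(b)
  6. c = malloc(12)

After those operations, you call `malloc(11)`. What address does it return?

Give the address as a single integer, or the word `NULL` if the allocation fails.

Op 1: a = malloc(9) -> a = 0; heap: [0-8 ALLOC][9-37 FREE]
Op 2: a = realloc(a, 9) -> a = 0; heap: [0-8 ALLOC][9-37 FREE]
Op 3: b = malloc(4) -> b = 9; heap: [0-8 ALLOC][9-12 ALLOC][13-37 FREE]
Op 4: free(a) -> (freed a); heap: [0-8 FREE][9-12 ALLOC][13-37 FREE]
Op 5: free(b) -> (freed b); heap: [0-37 FREE]
Op 6: c = malloc(12) -> c = 0; heap: [0-11 ALLOC][12-37 FREE]
malloc(11): first-fit scan over [0-11 ALLOC][12-37 FREE] -> 12

Answer: 12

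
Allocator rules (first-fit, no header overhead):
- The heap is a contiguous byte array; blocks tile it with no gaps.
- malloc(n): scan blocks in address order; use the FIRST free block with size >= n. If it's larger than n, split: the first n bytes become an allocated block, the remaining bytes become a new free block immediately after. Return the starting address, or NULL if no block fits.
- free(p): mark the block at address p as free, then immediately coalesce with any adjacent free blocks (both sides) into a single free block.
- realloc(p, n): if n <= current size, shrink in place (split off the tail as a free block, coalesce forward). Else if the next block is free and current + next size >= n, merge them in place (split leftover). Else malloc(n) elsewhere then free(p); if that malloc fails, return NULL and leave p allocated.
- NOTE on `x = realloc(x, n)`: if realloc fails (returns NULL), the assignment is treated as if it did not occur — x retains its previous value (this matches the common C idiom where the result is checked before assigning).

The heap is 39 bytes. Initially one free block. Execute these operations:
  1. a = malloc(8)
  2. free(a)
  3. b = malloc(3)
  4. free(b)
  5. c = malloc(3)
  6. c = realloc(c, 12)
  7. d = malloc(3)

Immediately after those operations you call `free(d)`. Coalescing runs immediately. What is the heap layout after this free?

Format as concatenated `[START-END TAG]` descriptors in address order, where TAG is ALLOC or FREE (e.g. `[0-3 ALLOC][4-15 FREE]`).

Answer: [0-11 ALLOC][12-38 FREE]

Derivation:
Op 1: a = malloc(8) -> a = 0; heap: [0-7 ALLOC][8-38 FREE]
Op 2: free(a) -> (freed a); heap: [0-38 FREE]
Op 3: b = malloc(3) -> b = 0; heap: [0-2 ALLOC][3-38 FREE]
Op 4: free(b) -> (freed b); heap: [0-38 FREE]
Op 5: c = malloc(3) -> c = 0; heap: [0-2 ALLOC][3-38 FREE]
Op 6: c = realloc(c, 12) -> c = 0; heap: [0-11 ALLOC][12-38 FREE]
Op 7: d = malloc(3) -> d = 12; heap: [0-11 ALLOC][12-14 ALLOC][15-38 FREE]
free(d): d = 12 -> block [12-14 ALLOC]; mark free, coalesce with adjacent free neighbors -> [0-11 ALLOC][12-38 FREE]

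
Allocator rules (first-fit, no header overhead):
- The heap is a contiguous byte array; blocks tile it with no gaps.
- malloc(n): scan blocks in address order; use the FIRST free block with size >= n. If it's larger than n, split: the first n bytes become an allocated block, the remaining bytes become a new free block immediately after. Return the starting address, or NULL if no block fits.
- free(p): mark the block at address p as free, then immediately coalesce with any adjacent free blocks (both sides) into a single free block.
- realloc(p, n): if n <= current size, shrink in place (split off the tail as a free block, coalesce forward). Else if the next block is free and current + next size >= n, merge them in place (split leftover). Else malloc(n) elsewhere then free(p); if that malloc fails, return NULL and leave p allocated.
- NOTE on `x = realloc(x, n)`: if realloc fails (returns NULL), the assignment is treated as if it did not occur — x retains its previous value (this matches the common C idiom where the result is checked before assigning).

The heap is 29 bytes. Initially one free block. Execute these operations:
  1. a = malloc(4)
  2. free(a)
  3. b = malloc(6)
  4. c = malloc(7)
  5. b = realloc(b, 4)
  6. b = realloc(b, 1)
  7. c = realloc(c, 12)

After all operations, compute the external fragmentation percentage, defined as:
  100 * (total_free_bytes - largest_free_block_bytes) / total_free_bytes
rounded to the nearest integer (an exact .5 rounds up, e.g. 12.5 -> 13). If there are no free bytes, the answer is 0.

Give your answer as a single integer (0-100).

Answer: 31

Derivation:
Op 1: a = malloc(4) -> a = 0; heap: [0-3 ALLOC][4-28 FREE]
Op 2: free(a) -> (freed a); heap: [0-28 FREE]
Op 3: b = malloc(6) -> b = 0; heap: [0-5 ALLOC][6-28 FREE]
Op 4: c = malloc(7) -> c = 6; heap: [0-5 ALLOC][6-12 ALLOC][13-28 FREE]
Op 5: b = realloc(b, 4) -> b = 0; heap: [0-3 ALLOC][4-5 FREE][6-12 ALLOC][13-28 FREE]
Op 6: b = realloc(b, 1) -> b = 0; heap: [0-0 ALLOC][1-5 FREE][6-12 ALLOC][13-28 FREE]
Op 7: c = realloc(c, 12) -> c = 6; heap: [0-0 ALLOC][1-5 FREE][6-17 ALLOC][18-28 FREE]
Free blocks: [5 11] total_free=16 largest=11 -> 100*(16-11)/16 = 500/16 = 31.25 -> rounds to 31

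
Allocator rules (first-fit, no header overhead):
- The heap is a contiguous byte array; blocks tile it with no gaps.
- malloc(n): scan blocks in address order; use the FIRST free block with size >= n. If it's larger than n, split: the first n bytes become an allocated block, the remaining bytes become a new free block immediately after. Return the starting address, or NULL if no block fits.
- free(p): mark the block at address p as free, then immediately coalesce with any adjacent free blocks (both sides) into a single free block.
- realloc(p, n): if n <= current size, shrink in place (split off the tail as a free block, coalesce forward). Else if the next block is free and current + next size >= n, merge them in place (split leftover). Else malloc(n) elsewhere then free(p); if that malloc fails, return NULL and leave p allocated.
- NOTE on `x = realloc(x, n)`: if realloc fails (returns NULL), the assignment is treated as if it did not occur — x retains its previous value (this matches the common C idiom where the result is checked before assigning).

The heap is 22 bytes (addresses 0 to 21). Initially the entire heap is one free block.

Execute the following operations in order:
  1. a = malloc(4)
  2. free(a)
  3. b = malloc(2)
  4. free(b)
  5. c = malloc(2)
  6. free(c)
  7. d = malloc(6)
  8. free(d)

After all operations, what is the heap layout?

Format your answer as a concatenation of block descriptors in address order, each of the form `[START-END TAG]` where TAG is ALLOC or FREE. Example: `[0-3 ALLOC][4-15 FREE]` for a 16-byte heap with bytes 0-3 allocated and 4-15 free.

Answer: [0-21 FREE]

Derivation:
Op 1: a = malloc(4) -> a = 0; heap: [0-3 ALLOC][4-21 FREE]
Op 2: free(a) -> (freed a); heap: [0-21 FREE]
Op 3: b = malloc(2) -> b = 0; heap: [0-1 ALLOC][2-21 FREE]
Op 4: free(b) -> (freed b); heap: [0-21 FREE]
Op 5: c = malloc(2) -> c = 0; heap: [0-1 ALLOC][2-21 FREE]
Op 6: free(c) -> (freed c); heap: [0-21 FREE]
Op 7: d = malloc(6) -> d = 0; heap: [0-5 ALLOC][6-21 FREE]
Op 8: free(d) -> (freed d); heap: [0-21 FREE]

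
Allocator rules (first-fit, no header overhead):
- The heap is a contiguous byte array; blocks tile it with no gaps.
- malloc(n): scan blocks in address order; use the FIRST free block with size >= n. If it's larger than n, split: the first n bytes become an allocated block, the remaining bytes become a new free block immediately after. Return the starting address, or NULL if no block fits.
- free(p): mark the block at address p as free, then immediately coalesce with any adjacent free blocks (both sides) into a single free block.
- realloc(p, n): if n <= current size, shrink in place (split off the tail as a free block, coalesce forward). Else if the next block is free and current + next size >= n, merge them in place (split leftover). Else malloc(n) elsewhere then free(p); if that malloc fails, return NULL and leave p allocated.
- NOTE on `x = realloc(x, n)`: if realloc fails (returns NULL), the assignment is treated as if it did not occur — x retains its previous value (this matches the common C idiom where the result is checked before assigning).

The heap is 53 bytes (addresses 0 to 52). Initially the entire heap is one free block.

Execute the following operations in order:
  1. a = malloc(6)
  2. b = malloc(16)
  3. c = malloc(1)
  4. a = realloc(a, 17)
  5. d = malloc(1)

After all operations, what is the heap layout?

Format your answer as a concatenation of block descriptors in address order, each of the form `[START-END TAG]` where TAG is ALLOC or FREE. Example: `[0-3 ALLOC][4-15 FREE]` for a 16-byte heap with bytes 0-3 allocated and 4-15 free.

Op 1: a = malloc(6) -> a = 0; heap: [0-5 ALLOC][6-52 FREE]
Op 2: b = malloc(16) -> b = 6; heap: [0-5 ALLOC][6-21 ALLOC][22-52 FREE]
Op 3: c = malloc(1) -> c = 22; heap: [0-5 ALLOC][6-21 ALLOC][22-22 ALLOC][23-52 FREE]
Op 4: a = realloc(a, 17) -> a = 23; heap: [0-5 FREE][6-21 ALLOC][22-22 ALLOC][23-39 ALLOC][40-52 FREE]
Op 5: d = malloc(1) -> d = 0; heap: [0-0 ALLOC][1-5 FREE][6-21 ALLOC][22-22 ALLOC][23-39 ALLOC][40-52 FREE]

Answer: [0-0 ALLOC][1-5 FREE][6-21 ALLOC][22-22 ALLOC][23-39 ALLOC][40-52 FREE]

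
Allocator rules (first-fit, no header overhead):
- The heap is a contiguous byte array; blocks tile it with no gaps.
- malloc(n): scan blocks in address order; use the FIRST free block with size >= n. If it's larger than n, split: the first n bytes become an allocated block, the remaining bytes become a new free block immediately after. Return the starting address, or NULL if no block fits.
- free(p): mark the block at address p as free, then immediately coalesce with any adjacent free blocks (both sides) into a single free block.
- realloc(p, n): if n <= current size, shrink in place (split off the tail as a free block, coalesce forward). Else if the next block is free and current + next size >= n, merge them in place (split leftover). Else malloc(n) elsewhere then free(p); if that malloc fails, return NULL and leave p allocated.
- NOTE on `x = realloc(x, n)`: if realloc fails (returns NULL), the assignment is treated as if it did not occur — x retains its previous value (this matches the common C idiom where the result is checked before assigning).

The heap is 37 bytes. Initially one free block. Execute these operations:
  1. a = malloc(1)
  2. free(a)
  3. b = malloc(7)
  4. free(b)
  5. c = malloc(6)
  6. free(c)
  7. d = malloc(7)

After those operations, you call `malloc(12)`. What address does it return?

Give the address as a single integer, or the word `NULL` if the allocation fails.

Op 1: a = malloc(1) -> a = 0; heap: [0-0 ALLOC][1-36 FREE]
Op 2: free(a) -> (freed a); heap: [0-36 FREE]
Op 3: b = malloc(7) -> b = 0; heap: [0-6 ALLOC][7-36 FREE]
Op 4: free(b) -> (freed b); heap: [0-36 FREE]
Op 5: c = malloc(6) -> c = 0; heap: [0-5 ALLOC][6-36 FREE]
Op 6: free(c) -> (freed c); heap: [0-36 FREE]
Op 7: d = malloc(7) -> d = 0; heap: [0-6 ALLOC][7-36 FREE]
malloc(12): first-fit scan over [0-6 ALLOC][7-36 FREE] -> 7

Answer: 7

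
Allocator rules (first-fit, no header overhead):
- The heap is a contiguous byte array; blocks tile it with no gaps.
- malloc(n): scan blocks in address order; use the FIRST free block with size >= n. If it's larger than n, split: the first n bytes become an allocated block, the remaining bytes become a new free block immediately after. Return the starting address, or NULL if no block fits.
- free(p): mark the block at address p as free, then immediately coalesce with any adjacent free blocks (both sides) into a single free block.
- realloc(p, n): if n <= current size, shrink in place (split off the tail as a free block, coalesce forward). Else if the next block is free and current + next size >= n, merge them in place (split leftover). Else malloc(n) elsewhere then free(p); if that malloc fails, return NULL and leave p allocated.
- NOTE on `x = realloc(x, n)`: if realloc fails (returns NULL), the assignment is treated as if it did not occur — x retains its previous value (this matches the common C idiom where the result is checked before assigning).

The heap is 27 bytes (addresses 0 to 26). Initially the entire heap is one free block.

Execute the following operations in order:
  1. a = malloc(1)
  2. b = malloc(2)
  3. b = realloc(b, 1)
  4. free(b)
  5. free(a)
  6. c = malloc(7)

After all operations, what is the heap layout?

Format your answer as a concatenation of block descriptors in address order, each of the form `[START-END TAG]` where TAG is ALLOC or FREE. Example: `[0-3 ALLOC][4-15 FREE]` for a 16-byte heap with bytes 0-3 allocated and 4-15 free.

Op 1: a = malloc(1) -> a = 0; heap: [0-0 ALLOC][1-26 FREE]
Op 2: b = malloc(2) -> b = 1; heap: [0-0 ALLOC][1-2 ALLOC][3-26 FREE]
Op 3: b = realloc(b, 1) -> b = 1; heap: [0-0 ALLOC][1-1 ALLOC][2-26 FREE]
Op 4: free(b) -> (freed b); heap: [0-0 ALLOC][1-26 FREE]
Op 5: free(a) -> (freed a); heap: [0-26 FREE]
Op 6: c = malloc(7) -> c = 0; heap: [0-6 ALLOC][7-26 FREE]

Answer: [0-6 ALLOC][7-26 FREE]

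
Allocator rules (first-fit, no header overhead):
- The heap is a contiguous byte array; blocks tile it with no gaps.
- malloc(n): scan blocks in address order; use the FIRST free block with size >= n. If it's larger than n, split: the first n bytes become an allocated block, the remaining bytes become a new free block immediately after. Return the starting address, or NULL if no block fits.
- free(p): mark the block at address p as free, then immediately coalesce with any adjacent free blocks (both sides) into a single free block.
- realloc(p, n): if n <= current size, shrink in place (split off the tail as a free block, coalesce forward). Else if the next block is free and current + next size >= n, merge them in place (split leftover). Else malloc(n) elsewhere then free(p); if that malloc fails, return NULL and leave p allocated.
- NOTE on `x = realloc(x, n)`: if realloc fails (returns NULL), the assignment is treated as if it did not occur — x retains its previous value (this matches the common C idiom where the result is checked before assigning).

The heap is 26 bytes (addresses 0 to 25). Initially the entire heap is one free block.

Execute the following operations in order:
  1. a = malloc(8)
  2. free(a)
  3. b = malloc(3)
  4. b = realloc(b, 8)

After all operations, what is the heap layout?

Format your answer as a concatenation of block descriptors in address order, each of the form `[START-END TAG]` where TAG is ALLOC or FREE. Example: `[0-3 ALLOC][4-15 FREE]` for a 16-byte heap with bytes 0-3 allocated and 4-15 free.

Op 1: a = malloc(8) -> a = 0; heap: [0-7 ALLOC][8-25 FREE]
Op 2: free(a) -> (freed a); heap: [0-25 FREE]
Op 3: b = malloc(3) -> b = 0; heap: [0-2 ALLOC][3-25 FREE]
Op 4: b = realloc(b, 8) -> b = 0; heap: [0-7 ALLOC][8-25 FREE]

Answer: [0-7 ALLOC][8-25 FREE]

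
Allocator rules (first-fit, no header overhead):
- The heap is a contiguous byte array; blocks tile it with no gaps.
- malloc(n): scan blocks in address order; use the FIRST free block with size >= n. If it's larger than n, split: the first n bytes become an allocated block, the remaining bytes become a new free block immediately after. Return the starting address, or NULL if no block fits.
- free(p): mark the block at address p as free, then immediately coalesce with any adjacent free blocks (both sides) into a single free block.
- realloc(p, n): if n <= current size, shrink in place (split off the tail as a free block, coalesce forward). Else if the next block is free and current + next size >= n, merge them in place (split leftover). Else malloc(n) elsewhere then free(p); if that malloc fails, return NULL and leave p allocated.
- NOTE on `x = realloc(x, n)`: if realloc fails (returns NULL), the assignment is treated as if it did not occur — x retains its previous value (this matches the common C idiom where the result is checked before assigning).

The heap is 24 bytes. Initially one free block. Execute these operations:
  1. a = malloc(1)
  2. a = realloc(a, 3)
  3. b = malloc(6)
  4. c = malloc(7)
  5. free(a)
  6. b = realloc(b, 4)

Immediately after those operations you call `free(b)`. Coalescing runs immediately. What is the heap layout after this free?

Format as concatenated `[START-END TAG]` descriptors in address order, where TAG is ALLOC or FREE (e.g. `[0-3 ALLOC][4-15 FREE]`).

Answer: [0-8 FREE][9-15 ALLOC][16-23 FREE]

Derivation:
Op 1: a = malloc(1) -> a = 0; heap: [0-0 ALLOC][1-23 FREE]
Op 2: a = realloc(a, 3) -> a = 0; heap: [0-2 ALLOC][3-23 FREE]
Op 3: b = malloc(6) -> b = 3; heap: [0-2 ALLOC][3-8 ALLOC][9-23 FREE]
Op 4: c = malloc(7) -> c = 9; heap: [0-2 ALLOC][3-8 ALLOC][9-15 ALLOC][16-23 FREE]
Op 5: free(a) -> (freed a); heap: [0-2 FREE][3-8 ALLOC][9-15 ALLOC][16-23 FREE]
Op 6: b = realloc(b, 4) -> b = 3; heap: [0-2 FREE][3-6 ALLOC][7-8 FREE][9-15 ALLOC][16-23 FREE]
free(b): b = 3 -> block [3-6 ALLOC]; mark free, coalesce with adjacent free neighbors -> [0-8 FREE][9-15 ALLOC][16-23 FREE]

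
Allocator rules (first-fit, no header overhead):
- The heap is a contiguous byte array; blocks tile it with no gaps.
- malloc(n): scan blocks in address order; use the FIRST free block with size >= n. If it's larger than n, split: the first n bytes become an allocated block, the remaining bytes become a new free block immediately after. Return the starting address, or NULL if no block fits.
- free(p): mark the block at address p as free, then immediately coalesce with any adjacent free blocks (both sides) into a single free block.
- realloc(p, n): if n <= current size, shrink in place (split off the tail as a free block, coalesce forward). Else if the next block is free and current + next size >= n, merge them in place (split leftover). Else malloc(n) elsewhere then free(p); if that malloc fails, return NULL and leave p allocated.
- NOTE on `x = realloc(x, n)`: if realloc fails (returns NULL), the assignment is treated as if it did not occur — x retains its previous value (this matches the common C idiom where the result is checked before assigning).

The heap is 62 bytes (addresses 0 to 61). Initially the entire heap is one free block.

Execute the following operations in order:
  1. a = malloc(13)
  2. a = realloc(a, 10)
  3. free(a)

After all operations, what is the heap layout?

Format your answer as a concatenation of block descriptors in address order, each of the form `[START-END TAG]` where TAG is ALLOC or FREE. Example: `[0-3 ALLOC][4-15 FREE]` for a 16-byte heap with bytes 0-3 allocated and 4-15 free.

Op 1: a = malloc(13) -> a = 0; heap: [0-12 ALLOC][13-61 FREE]
Op 2: a = realloc(a, 10) -> a = 0; heap: [0-9 ALLOC][10-61 FREE]
Op 3: free(a) -> (freed a); heap: [0-61 FREE]

Answer: [0-61 FREE]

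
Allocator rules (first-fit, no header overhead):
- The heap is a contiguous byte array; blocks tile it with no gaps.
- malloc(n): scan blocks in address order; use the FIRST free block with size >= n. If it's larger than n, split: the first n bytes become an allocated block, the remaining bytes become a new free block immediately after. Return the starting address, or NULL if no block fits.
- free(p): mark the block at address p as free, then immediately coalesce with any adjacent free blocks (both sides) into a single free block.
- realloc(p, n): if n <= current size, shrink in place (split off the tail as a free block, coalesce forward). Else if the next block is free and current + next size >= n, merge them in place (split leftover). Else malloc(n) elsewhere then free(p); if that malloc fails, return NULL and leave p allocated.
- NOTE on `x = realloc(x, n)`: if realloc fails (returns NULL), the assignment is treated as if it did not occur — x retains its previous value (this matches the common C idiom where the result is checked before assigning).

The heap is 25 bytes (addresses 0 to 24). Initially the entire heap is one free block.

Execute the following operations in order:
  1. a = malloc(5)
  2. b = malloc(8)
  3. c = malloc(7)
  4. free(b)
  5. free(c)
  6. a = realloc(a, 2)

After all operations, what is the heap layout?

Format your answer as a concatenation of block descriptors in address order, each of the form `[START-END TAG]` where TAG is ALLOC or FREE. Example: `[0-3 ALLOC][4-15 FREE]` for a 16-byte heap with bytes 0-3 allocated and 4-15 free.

Op 1: a = malloc(5) -> a = 0; heap: [0-4 ALLOC][5-24 FREE]
Op 2: b = malloc(8) -> b = 5; heap: [0-4 ALLOC][5-12 ALLOC][13-24 FREE]
Op 3: c = malloc(7) -> c = 13; heap: [0-4 ALLOC][5-12 ALLOC][13-19 ALLOC][20-24 FREE]
Op 4: free(b) -> (freed b); heap: [0-4 ALLOC][5-12 FREE][13-19 ALLOC][20-24 FREE]
Op 5: free(c) -> (freed c); heap: [0-4 ALLOC][5-24 FREE]
Op 6: a = realloc(a, 2) -> a = 0; heap: [0-1 ALLOC][2-24 FREE]

Answer: [0-1 ALLOC][2-24 FREE]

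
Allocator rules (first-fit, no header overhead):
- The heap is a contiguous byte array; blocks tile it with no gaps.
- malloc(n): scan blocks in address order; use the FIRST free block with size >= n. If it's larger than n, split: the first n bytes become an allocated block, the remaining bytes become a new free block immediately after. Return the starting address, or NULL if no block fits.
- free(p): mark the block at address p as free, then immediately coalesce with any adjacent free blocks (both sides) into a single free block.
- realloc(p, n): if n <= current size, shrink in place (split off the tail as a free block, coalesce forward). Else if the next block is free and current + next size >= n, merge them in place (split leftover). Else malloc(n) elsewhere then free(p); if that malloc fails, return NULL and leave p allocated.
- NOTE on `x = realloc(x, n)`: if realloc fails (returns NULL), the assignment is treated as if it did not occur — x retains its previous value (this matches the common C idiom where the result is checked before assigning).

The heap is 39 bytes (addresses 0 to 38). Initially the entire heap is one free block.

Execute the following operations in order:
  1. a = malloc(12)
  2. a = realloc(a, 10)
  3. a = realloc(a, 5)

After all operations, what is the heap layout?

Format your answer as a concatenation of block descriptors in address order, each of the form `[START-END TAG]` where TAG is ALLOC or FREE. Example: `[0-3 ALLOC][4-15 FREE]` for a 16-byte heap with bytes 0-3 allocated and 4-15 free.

Answer: [0-4 ALLOC][5-38 FREE]

Derivation:
Op 1: a = malloc(12) -> a = 0; heap: [0-11 ALLOC][12-38 FREE]
Op 2: a = realloc(a, 10) -> a = 0; heap: [0-9 ALLOC][10-38 FREE]
Op 3: a = realloc(a, 5) -> a = 0; heap: [0-4 ALLOC][5-38 FREE]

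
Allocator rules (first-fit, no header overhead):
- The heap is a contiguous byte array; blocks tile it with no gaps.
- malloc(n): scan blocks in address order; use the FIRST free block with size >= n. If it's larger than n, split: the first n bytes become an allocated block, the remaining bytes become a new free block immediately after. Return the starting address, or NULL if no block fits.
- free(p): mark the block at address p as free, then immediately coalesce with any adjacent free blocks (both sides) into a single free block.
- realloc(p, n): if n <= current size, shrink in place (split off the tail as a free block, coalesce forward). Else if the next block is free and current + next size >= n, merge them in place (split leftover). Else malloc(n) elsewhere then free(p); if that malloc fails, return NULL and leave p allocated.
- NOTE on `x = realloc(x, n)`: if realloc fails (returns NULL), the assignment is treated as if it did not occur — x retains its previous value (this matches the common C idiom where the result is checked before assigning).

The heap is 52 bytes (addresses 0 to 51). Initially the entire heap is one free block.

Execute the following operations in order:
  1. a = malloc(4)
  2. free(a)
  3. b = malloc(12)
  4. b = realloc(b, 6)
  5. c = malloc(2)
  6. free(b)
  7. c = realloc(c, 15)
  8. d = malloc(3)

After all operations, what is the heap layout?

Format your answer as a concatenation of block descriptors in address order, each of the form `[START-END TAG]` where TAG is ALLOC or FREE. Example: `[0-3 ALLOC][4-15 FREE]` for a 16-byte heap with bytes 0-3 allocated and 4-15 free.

Answer: [0-2 ALLOC][3-5 FREE][6-20 ALLOC][21-51 FREE]

Derivation:
Op 1: a = malloc(4) -> a = 0; heap: [0-3 ALLOC][4-51 FREE]
Op 2: free(a) -> (freed a); heap: [0-51 FREE]
Op 3: b = malloc(12) -> b = 0; heap: [0-11 ALLOC][12-51 FREE]
Op 4: b = realloc(b, 6) -> b = 0; heap: [0-5 ALLOC][6-51 FREE]
Op 5: c = malloc(2) -> c = 6; heap: [0-5 ALLOC][6-7 ALLOC][8-51 FREE]
Op 6: free(b) -> (freed b); heap: [0-5 FREE][6-7 ALLOC][8-51 FREE]
Op 7: c = realloc(c, 15) -> c = 6; heap: [0-5 FREE][6-20 ALLOC][21-51 FREE]
Op 8: d = malloc(3) -> d = 0; heap: [0-2 ALLOC][3-5 FREE][6-20 ALLOC][21-51 FREE]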